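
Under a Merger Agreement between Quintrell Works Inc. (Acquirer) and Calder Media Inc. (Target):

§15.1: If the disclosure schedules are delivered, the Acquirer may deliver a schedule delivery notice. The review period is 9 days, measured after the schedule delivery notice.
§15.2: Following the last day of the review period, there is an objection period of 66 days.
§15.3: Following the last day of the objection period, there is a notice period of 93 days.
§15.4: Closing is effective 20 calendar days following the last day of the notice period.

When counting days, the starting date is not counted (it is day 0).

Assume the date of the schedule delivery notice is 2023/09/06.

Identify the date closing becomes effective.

Adding 9 calendar days to 2023/09/06 gives 2023/09/15, which is the last day of the review period.
The last day of the objection period: 2023/09/15 + 66 days = 2023/11/20.
The last day of the notice period: 2023/11/20 + 93 days = 2024/02/21.
The date closing becomes effective: 20 calendar days after 2024/02/21 is 2024/03/12.

2024/03/12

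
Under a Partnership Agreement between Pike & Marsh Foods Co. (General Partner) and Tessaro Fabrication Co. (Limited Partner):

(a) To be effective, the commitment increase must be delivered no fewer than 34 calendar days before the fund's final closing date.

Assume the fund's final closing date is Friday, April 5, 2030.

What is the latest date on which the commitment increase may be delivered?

April 5, 2030 minus 34 days is March 2, 2030.

March 2, 2030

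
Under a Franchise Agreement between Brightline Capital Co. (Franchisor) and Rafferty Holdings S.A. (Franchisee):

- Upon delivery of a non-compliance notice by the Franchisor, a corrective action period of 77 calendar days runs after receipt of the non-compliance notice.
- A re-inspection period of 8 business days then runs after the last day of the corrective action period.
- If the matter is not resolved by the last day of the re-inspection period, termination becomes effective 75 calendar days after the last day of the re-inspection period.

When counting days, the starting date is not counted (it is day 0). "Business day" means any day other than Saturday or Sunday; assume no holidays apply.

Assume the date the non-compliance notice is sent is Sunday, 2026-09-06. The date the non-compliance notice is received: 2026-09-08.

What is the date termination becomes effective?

The last day of the corrective action period: 77 calendar days after 2026-09-08 is 2026-11-24.
The last day of the re-inspection period: 8 business days after Tuesday, 2026-11-24, skipping weekends — Nov 25, Nov 26, Nov 27, Nov 30, Dec 1, Dec 2, Dec 3, Dec 4 — lands on Friday, 2026-12-04.
The date termination becomes effective: 2026-12-04 + 75 days = 2027-02-17.

2027-02-17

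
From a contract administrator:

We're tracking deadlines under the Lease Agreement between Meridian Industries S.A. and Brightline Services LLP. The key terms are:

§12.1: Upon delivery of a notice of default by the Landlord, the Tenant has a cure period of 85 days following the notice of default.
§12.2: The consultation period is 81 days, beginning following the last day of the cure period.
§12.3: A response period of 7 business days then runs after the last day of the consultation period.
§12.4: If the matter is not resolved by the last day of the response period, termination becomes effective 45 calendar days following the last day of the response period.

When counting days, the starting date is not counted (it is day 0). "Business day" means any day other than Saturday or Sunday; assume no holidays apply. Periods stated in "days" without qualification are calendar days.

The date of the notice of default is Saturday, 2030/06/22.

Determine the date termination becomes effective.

The last day of the cure period: 85 calendar days after 2030/06/22 is 2030/09/15.
The last day of the consultation period: 2030/09/15 + 81 days = 2030/12/05.
The last day of the response period: 7 business days after Thursday, 2030/12/05, skipping weekends — Dec 6, Dec 9, Dec 10, Dec 11, Dec 12, Dec 13, Dec 16 — lands on Monday, 2030/12/16.
Adding 45 calendar days to 2030/12/16 gives 2031/01/30, which is the date termination becomes effective.

2031/01/30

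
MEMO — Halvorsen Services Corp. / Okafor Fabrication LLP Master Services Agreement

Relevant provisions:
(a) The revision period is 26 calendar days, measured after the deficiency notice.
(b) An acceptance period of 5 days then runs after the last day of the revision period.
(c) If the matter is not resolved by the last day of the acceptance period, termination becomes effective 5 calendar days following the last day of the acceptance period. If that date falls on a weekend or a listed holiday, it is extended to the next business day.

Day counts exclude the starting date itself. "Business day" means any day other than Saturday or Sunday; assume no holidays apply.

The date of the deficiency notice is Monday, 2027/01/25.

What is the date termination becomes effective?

2027/03/02

Adding 26 calendar days to 2027/01/25 gives 2027/02/20, which is the last day of the revision period.
Adding 5 calendar days to 2027/02/20 gives 2027/02/25, which is the last day of the acceptance period.
The date termination becomes effective: 2027/02/25 + 5 days = 2027/03/02. 2027/03/02 is a Tuesday, so no roll-forward applies.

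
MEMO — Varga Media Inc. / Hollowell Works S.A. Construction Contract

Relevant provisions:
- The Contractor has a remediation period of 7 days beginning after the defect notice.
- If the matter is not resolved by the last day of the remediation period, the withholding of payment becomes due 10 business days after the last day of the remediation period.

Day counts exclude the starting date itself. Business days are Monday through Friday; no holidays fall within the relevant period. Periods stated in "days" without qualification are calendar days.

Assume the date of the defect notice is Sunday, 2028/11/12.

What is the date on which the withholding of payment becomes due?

2028/12/01

Adding 7 calendar days to 2028/11/12 gives 2028/11/19, which is the last day of the remediation period.
From Sunday, 2028/11/19, 10 business days (Nov 20, Nov 21, Nov 22, Nov 23, Nov 24, Nov 27, Nov 28, Nov 29, Nov 30, Dec 1, skipping weekends) brings us to Friday, 2028/12/01, which is the date on which the withholding of payment becomes due.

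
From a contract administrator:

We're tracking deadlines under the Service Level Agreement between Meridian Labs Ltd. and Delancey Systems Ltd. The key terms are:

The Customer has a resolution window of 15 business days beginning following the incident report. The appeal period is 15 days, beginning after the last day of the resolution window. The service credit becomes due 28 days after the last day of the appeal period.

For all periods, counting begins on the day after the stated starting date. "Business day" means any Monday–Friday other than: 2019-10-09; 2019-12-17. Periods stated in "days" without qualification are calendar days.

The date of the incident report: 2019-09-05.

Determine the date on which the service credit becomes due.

From Thursday, 2019-09-05, 15 business days (Sep 6, Sep 9, Sep 10, Sep 11, …, Sep 24, Sep 25, Sep 26, skipping weekends) brings us to Thursday, 2019-09-26, which is the last day of the resolution window.
The last day of the appeal period: 15 calendar days after 2019-09-26 is 2019-10-11.
Adding 28 calendar days to 2019-10-11 gives 2019-11-08, which is the date on which the service credit becomes due.

2019-11-08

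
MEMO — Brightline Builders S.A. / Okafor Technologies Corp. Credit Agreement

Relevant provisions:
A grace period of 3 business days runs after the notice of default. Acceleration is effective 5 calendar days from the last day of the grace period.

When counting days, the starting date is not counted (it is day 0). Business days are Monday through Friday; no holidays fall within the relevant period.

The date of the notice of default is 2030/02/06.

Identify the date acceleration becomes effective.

The last day of the grace period: counting 3 business days from Wednesday, 2030/02/06 (Feb 7, Feb 8, Feb 11, skipping weekends) reaches Monday, 2030/02/11.
The date acceleration becomes effective: 5 calendar days after 2030/02/11 is 2030/02/16.

2030/02/16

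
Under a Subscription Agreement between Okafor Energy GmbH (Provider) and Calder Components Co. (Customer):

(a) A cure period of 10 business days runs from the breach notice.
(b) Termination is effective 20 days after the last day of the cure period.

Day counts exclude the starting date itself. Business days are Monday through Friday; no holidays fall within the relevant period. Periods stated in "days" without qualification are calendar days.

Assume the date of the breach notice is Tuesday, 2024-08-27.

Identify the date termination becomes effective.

2024-09-30

From Tuesday, 2024-08-27, 10 business days (Aug 28, Aug 29, Aug 30, Sep 2, Sep 3, Sep 4, Sep 5, Sep 6, Sep 9, Sep 10, skipping weekends) brings us to Tuesday, 2024-09-10, which is the last day of the cure period.
The date termination becomes effective: 2024-09-10 + 20 days = 2024-09-30.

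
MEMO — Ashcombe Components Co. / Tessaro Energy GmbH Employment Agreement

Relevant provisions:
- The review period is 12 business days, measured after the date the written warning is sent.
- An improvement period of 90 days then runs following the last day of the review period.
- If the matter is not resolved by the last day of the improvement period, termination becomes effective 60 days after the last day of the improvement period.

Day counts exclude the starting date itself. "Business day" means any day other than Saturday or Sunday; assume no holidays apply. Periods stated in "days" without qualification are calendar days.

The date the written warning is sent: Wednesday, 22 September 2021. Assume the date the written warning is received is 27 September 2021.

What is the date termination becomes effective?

From Wednesday, 22 September 2021, 12 business days (Sep 23, Sep 24, Sep 27, Sep 28, …, Oct 6, Oct 7, Oct 8, skipping weekends) brings us to Friday, 8 October 2021, which is the last day of the review period.
The last day of the improvement period: 8 October 2021 + 90 days = 6 January 2022.
Adding 60 calendar days to 6 January 2022 gives 7 March 2022, which is the date termination becomes effective.

7 March 2022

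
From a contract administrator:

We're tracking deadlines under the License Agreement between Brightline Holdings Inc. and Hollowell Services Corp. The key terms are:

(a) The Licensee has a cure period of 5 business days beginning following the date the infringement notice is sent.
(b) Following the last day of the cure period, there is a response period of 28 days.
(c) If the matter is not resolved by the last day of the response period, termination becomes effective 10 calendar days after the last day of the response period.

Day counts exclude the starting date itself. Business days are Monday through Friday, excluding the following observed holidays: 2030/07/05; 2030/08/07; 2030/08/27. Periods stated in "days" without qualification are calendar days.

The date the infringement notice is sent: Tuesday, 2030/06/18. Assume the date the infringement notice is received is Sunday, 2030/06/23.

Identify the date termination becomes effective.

2030/08/02

The last day of the cure period: 5 business days after Tuesday, 2030/06/18, skipping weekends — Jun 19, Jun 20, Jun 21, Jun 24, Jun 25 — lands on Tuesday, 2030/06/25.
Adding 28 calendar days to 2030/06/25 gives 2030/07/23, which is the last day of the response period.
The date termination becomes effective: 10 calendar days after 2030/07/23 is 2030/08/02.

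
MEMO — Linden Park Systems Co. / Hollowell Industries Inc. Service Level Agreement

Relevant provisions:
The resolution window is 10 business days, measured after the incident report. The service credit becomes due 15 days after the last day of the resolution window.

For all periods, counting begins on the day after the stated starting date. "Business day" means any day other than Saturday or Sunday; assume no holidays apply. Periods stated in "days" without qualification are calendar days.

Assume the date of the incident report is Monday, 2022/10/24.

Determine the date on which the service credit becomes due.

The last day of the resolution window: counting 10 business days from Monday, 2022/10/24 (Oct 25, Oct 26, Oct 27, Oct 28, Oct 31, Nov 1, Nov 2, Nov 3, Nov 4, Nov 7, skipping weekends) reaches Monday, 2022/11/07.
The date on which the service credit becomes due: 15 calendar days after 2022/11/07 is 2022/11/22.

2022/11/22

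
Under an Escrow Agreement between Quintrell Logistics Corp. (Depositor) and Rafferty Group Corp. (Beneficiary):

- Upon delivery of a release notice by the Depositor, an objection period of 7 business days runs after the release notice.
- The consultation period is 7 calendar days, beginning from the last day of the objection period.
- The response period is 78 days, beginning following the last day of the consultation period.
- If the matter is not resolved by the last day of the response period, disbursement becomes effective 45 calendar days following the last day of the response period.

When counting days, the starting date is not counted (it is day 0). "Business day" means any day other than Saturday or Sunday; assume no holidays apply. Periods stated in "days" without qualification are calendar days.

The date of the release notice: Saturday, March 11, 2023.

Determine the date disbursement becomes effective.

July 29, 2023

The last day of the objection period: 7 business days after Saturday, March 11, 2023, skipping weekends — Mar 13, Mar 14, Mar 15, Mar 16, Mar 17, Mar 20, Mar 21 — lands on Tuesday, March 21, 2023.
The last day of the consultation period: 7 calendar days after March 21, 2023 is March 28, 2023.
The last day of the response period: 78 calendar days after March 28, 2023 is June 14, 2023.
Adding 45 calendar days to June 14, 2023 gives July 29, 2023, which is the date disbursement becomes effective.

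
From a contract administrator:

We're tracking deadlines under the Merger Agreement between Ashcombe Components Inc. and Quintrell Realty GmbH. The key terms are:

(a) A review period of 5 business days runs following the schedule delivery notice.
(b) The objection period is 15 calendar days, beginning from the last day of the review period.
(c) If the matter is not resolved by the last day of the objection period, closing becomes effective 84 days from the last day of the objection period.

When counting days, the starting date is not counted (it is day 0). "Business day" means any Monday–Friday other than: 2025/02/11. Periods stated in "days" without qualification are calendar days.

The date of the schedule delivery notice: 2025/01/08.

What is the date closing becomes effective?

The last day of the review period: counting 5 business days from Wednesday, 2025/01/08 (Jan 9, Jan 10, Jan 13, Jan 14, Jan 15, skipping weekends) reaches Wednesday, 2025/01/15.
The last day of the objection period: 15 calendar days after 2025/01/15 is 2025/01/30.
The date closing becomes effective: 84 calendar days after 2025/01/30 is 2025/04/24.

2025/04/24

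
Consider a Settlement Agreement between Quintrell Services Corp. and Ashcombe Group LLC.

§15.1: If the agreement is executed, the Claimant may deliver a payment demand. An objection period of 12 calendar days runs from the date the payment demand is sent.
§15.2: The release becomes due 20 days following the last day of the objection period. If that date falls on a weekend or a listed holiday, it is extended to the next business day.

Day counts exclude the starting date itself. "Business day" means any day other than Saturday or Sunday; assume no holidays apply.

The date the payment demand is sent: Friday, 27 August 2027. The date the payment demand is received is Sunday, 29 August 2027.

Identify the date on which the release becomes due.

28 September 2027

The last day of the objection period: 12 calendar days after 27 August 2027 is 8 September 2027.
The date on which the release becomes due: 8 September 2027 + 20 days = 28 September 2027. 28 September 2027 is a Tuesday, so no roll-forward applies.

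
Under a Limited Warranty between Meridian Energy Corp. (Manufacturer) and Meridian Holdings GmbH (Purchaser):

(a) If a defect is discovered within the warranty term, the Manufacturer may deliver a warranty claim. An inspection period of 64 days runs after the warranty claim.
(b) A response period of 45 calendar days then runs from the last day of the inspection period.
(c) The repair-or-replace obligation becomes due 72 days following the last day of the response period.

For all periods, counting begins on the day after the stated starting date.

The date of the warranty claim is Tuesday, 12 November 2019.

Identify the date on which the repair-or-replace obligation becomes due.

11 May 2020

The last day of the inspection period: 64 calendar days after 12 November 2019 is 15 January 2020.
The last day of the response period: 15 January 2020 + 45 days = 29 February 2020.
Adding 72 calendar days to 29 February 2020 gives 11 May 2020, which is the date on which the repair-or-replace obligation becomes due.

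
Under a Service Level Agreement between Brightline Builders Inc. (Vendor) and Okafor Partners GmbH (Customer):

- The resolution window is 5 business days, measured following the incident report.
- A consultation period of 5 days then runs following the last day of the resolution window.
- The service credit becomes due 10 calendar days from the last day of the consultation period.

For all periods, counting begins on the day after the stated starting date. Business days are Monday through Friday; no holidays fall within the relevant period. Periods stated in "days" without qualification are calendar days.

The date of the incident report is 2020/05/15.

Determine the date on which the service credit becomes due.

2020/06/06

The last day of the resolution window: counting 5 business days from Friday, 2020/05/15 (May 18, May 19, May 20, May 21, May 22, skipping weekends) reaches Friday, 2020/05/22.
Adding 5 calendar days to 2020/05/22 gives 2020/05/27, which is the last day of the consultation period.
The date on which the service credit becomes due: 2020/05/27 + 10 days = 2020/06/06.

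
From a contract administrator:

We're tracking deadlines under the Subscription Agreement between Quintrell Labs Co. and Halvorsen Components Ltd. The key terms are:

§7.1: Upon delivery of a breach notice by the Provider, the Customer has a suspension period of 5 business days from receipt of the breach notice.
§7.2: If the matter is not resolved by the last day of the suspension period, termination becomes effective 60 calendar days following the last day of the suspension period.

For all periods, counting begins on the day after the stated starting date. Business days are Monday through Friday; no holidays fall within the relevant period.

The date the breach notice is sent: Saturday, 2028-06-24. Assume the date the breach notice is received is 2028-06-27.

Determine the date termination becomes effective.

2028-09-02

From Tuesday, 2028-06-27, 5 business days (Jun 28, Jun 29, Jun 30, Jul 3, Jul 4, skipping weekends) brings us to Tuesday, 2028-07-04, which is the last day of the suspension period.
The date termination becomes effective: 2028-07-04 + 60 days = 2028-09-02.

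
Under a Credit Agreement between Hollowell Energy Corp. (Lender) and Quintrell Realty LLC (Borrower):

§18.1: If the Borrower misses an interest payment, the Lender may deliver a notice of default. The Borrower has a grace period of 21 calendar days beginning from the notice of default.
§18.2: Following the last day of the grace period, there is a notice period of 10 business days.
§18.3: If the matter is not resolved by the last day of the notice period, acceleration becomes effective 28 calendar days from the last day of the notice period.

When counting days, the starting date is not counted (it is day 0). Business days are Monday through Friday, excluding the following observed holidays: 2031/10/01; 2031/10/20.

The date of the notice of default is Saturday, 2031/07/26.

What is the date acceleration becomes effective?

Adding 21 calendar days to 2031/07/26 gives 2031/08/16, which is the last day of the grace period.
The last day of the notice period: 10 business days after Saturday, 2031/08/16, skipping weekends — Aug 18, Aug 19, Aug 20, Aug 21, Aug 22, Aug 25, Aug 26, Aug 27, Aug 28, Aug 29 — lands on Friday, 2031/08/29.
The date acceleration becomes effective: 28 calendar days after 2031/08/29 is 2031/09/26.

2031/09/26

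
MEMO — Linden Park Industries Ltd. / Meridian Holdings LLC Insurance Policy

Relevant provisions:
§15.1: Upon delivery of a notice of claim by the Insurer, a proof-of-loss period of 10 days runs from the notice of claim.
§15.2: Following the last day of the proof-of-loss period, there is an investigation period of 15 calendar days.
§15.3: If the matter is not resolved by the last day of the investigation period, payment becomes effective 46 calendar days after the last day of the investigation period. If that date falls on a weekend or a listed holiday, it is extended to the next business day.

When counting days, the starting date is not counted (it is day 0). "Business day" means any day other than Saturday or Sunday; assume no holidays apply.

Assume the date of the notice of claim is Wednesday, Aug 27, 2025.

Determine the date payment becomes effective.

The last day of the proof-of-loss period: Aug 27, 2025 + 10 days = Sep 6, 2025.
Adding 15 calendar days to Sep 6, 2025 gives Sep 21, 2025, which is the last day of the investigation period.
Adding 46 calendar days to Sep 21, 2025 gives Nov 6, 2025, which is the date payment becomes effective. Nov 6, 2025 is a Thursday, so no roll-forward applies.

Nov 6, 2025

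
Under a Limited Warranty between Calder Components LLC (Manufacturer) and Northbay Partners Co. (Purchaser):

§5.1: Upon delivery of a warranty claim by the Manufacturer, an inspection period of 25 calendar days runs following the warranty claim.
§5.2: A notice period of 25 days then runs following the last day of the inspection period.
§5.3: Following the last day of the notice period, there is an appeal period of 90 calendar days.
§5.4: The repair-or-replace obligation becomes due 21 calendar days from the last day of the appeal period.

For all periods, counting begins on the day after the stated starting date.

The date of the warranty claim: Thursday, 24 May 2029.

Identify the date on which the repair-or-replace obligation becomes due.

1 November 2029

The last day of the inspection period: 25 calendar days after 24 May 2029 is 18 June 2029.
The last day of the notice period: 18 June 2029 + 25 days = 13 July 2029.
Adding 90 calendar days to 13 July 2029 gives 11 October 2029, which is the last day of the appeal period.
The date on which the repair-or-replace obligation becomes due: 21 calendar days after 11 October 2029 is 1 November 2029.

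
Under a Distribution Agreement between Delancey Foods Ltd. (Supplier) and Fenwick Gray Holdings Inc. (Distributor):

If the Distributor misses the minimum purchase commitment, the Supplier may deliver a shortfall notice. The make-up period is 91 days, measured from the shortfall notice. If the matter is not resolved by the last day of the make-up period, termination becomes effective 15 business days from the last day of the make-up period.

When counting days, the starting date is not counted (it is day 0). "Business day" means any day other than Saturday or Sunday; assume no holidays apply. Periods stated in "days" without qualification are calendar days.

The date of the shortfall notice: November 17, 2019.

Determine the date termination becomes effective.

March 6, 2020

Adding 91 calendar days to November 17, 2019 gives February 16, 2020, which is the last day of the make-up period.
The date termination becomes effective: 15 business days after Sunday, February 16, 2020, skipping weekends — Feb 17, Feb 18, Feb 19, Feb 20, …, Mar 4, Mar 5, Mar 6 — lands on Friday, March 6, 2020.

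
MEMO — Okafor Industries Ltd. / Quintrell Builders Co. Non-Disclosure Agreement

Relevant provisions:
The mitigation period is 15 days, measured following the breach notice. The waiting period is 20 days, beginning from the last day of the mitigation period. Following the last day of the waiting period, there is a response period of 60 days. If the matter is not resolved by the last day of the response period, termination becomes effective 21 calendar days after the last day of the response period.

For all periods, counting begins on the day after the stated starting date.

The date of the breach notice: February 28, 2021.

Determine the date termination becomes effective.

Adding 15 calendar days to February 28, 2021 gives March 15, 2021, which is the last day of the mitigation period.
The last day of the waiting period: 20 calendar days after March 15, 2021 is April 4, 2021.
Adding 60 calendar days to April 4, 2021 gives June 3, 2021, which is the last day of the response period.
The date termination becomes effective: 21 calendar days after June 3, 2021 is June 24, 2021.

June 24, 2021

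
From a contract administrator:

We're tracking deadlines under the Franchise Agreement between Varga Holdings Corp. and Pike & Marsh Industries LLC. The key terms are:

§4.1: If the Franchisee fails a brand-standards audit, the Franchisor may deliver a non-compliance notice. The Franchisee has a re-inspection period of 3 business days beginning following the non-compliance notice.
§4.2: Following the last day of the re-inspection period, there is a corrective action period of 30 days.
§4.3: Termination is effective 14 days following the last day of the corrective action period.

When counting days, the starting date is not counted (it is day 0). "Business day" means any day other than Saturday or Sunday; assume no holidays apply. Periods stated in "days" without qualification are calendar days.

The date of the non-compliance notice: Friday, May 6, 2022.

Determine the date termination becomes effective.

June 24, 2022

From Friday, May 6, 2022, 3 business days (May 9, May 10, May 11, skipping weekends) brings us to Wednesday, May 11, 2022, which is the last day of the re-inspection period.
The last day of the corrective action period: 30 calendar days after May 11, 2022 is June 10, 2022.
Adding 14 calendar days to June 10, 2022 gives June 24, 2022, which is the date termination becomes effective.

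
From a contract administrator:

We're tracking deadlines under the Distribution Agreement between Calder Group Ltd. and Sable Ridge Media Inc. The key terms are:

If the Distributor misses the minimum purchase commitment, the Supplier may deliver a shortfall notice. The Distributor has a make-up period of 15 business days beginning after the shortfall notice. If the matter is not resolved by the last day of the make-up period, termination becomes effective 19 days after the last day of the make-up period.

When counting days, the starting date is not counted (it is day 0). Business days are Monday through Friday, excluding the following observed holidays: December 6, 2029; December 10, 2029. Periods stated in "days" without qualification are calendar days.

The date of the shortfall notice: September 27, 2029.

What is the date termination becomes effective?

November 6, 2029

The last day of the make-up period: counting 15 business days from Thursday, September 27, 2029 (Sep 28, Oct 1, Oct 2, Oct 3, …, Oct 16, Oct 17, Oct 18, skipping weekends) reaches Thursday, October 18, 2029.
The date termination becomes effective: 19 calendar days after October 18, 2029 is November 6, 2029.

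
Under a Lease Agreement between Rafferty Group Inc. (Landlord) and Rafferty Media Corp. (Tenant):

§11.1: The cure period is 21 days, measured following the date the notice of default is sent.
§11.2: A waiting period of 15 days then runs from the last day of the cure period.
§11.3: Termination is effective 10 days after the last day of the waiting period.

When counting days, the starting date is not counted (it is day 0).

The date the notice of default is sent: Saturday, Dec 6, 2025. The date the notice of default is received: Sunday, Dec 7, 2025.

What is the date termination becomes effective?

The last day of the cure period: Dec 6, 2025 + 21 days = Dec 27, 2025.
Adding 15 calendar days to Dec 27, 2025 gives Jan 11, 2026, which is the last day of the waiting period.
The date termination becomes effective: Jan 11, 2026 + 10 days = Jan 21, 2026.

Jan 21, 2026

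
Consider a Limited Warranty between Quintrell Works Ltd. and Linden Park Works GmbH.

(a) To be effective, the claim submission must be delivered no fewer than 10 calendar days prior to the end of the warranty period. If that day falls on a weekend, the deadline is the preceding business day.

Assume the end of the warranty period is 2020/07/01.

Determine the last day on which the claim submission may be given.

2020/06/19

2020/07/01 minus 10 days is 2020/06/21. That is a Sunday, so the deadline moves back to Friday, 2020/06/19.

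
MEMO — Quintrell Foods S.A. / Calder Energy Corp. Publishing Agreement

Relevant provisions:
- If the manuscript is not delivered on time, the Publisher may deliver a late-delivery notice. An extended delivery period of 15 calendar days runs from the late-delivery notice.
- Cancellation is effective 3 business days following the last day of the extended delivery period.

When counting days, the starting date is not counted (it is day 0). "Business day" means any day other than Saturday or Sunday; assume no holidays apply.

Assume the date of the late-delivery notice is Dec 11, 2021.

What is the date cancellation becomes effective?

The last day of the extended delivery period: Dec 11, 2021 + 15 days = Dec 26, 2021.
The date cancellation becomes effective: counting 3 business days from Sunday, Dec 26, 2021 (Dec 27, Dec 28, Dec 29, skipping weekends) reaches Wednesday, Dec 29, 2021.

Dec 29, 2021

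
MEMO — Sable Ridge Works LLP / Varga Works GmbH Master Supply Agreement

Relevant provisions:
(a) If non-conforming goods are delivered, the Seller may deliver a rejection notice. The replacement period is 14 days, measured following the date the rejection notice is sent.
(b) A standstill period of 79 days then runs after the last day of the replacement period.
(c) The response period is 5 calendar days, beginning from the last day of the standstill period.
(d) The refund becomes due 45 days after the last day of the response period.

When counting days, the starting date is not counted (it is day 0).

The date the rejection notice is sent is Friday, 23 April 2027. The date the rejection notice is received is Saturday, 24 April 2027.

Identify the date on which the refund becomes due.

Adding 14 calendar days to 23 April 2027 gives 7 May 2027, which is the last day of the replacement period.
The last day of the standstill period: 7 May 2027 + 79 days = 25 July 2027.
The last day of the response period: 5 calendar days after 25 July 2027 is 30 July 2027.
The date on which the refund becomes due: 45 calendar days after 30 July 2027 is 13 September 2027.

13 September 2027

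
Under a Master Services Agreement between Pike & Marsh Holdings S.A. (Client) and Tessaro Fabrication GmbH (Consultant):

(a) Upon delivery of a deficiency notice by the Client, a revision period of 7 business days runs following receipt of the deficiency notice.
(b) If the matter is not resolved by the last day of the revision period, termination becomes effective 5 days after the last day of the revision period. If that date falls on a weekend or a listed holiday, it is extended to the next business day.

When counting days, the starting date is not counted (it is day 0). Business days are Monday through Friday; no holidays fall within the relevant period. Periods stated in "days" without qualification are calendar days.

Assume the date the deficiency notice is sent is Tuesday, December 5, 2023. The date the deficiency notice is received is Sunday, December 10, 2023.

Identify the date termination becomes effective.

The last day of the revision period: 7 business days after Sunday, December 10, 2023, skipping weekends — Dec 11, Dec 12, Dec 13, Dec 14, Dec 15, Dec 18, Dec 19 — lands on Tuesday, December 19, 2023.
The date termination becomes effective: 5 calendar days after December 19, 2023 is December 24, 2023. That falls on a Sunday, so it rolls to the next business day, Monday, December 25, 2023.

December 25, 2023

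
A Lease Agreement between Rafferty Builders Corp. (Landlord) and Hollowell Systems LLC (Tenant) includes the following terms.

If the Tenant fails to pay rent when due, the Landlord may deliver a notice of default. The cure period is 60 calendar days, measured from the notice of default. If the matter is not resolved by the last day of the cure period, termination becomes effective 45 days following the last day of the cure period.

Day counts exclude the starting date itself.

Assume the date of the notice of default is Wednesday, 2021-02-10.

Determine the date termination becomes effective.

The last day of the cure period: 60 calendar days after 2021-02-10 is 2021-04-11.
The date termination becomes effective: 2021-04-11 + 45 days = 2021-05-26.

2021-05-26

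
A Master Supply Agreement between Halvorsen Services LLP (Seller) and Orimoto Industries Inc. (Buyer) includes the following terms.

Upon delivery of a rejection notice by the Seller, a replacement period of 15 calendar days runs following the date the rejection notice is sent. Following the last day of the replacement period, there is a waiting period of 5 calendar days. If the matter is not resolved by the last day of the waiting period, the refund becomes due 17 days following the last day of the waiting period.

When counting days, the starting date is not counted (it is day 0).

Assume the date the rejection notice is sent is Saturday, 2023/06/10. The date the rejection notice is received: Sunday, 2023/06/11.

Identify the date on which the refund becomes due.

2023/07/17

The last day of the replacement period: 15 calendar days after 2023/06/10 is 2023/06/25.
The last day of the waiting period: 5 calendar days after 2023/06/25 is 2023/06/30.
The date on which the refund becomes due: 2023/06/30 + 17 days = 2023/07/17.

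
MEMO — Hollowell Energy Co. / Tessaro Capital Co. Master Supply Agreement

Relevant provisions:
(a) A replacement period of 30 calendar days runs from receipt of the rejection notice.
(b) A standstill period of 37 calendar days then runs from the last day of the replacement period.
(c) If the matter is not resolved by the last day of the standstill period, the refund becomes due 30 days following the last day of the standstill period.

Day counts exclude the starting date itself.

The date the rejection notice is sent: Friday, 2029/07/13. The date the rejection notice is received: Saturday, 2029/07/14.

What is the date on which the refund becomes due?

The last day of the replacement period: 30 calendar days after 2029/07/14 is 2029/08/13.
The last day of the standstill period: 37 calendar days after 2029/08/13 is 2029/09/19.
Adding 30 calendar days to 2029/09/19 gives 2029/10/19, which is the date on which the refund becomes due.

2029/10/19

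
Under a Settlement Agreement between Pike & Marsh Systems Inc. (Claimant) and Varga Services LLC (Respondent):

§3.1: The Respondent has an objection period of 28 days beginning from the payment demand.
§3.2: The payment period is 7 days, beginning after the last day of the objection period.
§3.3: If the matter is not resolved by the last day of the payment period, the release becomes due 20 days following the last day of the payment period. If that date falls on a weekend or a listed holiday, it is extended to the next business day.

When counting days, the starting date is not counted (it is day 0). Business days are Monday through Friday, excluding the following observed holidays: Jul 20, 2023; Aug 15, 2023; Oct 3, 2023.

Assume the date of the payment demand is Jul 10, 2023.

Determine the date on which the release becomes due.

Adding 28 calendar days to Jul 10, 2023 gives Aug 7, 2023, which is the last day of the objection period.
The last day of the payment period: 7 calendar days after Aug 7, 2023 is Aug 14, 2023.
Adding 20 calendar days to Aug 14, 2023 gives Sep 3, 2023, which is the date on which the release becomes due. That falls on a Sunday, so it rolls to the next business day, Monday, Sep 4, 2023.

Sep 4, 2023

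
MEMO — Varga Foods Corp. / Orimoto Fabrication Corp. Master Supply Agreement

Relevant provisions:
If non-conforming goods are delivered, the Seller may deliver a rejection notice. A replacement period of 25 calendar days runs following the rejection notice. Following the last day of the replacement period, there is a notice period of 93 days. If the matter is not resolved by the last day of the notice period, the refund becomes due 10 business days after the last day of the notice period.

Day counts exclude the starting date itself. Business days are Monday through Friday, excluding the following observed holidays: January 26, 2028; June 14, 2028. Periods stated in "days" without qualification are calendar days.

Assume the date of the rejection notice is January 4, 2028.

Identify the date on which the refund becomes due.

Adding 25 calendar days to January 4, 2028 gives January 29, 2028, which is the last day of the replacement period.
The last day of the notice period: January 29, 2028 + 93 days = May 1, 2028.
The date on which the refund becomes due: counting 10 business days from Monday, May 1, 2028 (May 2, May 3, May 4, May 5, May 8, May 9, May 10, May 11, May 12, May 15, skipping weekends) reaches Monday, May 15, 2028.

May 15, 2028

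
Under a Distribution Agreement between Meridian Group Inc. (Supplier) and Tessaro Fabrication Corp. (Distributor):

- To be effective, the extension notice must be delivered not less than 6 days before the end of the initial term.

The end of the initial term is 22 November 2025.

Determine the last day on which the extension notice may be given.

22 November 2025 minus 6 days is 16 November 2025.

16 November 2025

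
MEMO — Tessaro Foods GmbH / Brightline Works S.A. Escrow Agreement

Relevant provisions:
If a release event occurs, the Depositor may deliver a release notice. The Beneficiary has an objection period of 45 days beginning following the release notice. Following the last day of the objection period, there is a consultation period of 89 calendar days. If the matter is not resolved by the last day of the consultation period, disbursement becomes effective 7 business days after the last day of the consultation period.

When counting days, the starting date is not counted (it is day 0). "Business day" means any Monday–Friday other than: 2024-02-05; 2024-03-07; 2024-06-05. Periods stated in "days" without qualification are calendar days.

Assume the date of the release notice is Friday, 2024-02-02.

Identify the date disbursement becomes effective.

2024-06-25

The last day of the objection period: 2024-02-02 + 45 days = 2024-03-18.
Adding 89 calendar days to 2024-03-18 gives 2024-06-15, which is the last day of the consultation period.
From Saturday, 2024-06-15, 7 business days (Jun 17, Jun 18, Jun 19, Jun 20, Jun 21, Jun 24, Jun 25, skipping weekends) brings us to Tuesday, 2024-06-25, which is the date disbursement becomes effective.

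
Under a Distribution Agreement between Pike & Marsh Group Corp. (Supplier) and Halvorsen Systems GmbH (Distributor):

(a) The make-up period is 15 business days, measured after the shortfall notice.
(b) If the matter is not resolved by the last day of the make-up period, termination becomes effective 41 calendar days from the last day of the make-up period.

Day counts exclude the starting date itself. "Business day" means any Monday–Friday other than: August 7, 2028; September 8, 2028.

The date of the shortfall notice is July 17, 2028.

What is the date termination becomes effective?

The last day of the make-up period: counting 15 business days from Monday, July 17, 2028 (Jul 18, Jul 19, Jul 20, Jul 21, …, Aug 3, Aug 4, Aug 8, skipping weekends and the listed holiday on Aug 7) reaches Tuesday, August 8, 2028.
The date termination becomes effective: 41 calendar days after August 8, 2028 is September 18, 2028.

September 18, 2028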